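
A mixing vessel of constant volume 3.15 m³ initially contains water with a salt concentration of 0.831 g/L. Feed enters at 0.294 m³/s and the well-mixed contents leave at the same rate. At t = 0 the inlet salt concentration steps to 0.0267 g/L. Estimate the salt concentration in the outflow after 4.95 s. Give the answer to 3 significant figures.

0.533 g/L

Mass balance on the solute (V constant): V dC/dt = Q(C_in − C).
Rewrite as dC/dt + C/τ = C_in/τ, τ = V/Q = 10.714 s.
C approaches C_in exponentially: C(t) = C_in + (C₀ − C_in) e^(−t/τ).
C(4.95) = 0.0267 + (0.831 − 0.0267)·e^(−4.95/10.714) = 0.0267 + (0.80430)·0.63002 = 0.53343 g/L.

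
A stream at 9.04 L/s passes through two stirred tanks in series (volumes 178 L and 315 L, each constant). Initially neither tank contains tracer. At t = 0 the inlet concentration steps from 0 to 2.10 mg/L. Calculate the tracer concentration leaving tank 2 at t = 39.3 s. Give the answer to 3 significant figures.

0.908 mg/L

Time constants: τᵢ = Vᵢ/Q for each well-mixed tank.
τ₁ = 178/9.04 = 19.690 s; τ₂ = 315/9.04 = 34.845 s.
Tank 1: C₁ = C_in(1 − e^(−t/τ₁)). Tank 2 (τ₁ ≠ τ₂): C₂ = C_in[1 − (τ₁ e^(−t/τ₁) − τ₂ e^(−t/τ₂))/(τ₁ − τ₂)].
At t = 39.3: e^(−t/τ₁) = 0.13589, e^(−t/τ₂) = 0.32373.
C₂ = 2.10·[1 − (19.690·0.13589 − 34.845·0.32373)/(-15.155)] = 2.10·0.43222 = 0.90765 mg/L.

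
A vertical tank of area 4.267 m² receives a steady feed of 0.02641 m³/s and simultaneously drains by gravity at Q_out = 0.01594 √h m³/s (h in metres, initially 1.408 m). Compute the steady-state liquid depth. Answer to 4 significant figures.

2.745 m

A dh/dt = Q_in − 0.01594 √h. Steady state requires inflow = outflow:
Q_in = 0.01594 √h_ss ⇒ √h_ss = 0.02641/0.01594 = 1.65684.
h_ss = 1.65684² = 2.74511 m. (Since h₀ = 1.408 m < h_ss, the level will rise toward this value.)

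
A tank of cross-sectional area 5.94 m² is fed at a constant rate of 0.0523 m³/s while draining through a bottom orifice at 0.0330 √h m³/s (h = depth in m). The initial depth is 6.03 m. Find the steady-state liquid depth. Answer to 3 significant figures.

2.51 m

A dh/dt = Q_in − 0.0330 √h. Steady state requires inflow = outflow:
Q_in = 0.0330 √h_ss ⇒ √h_ss = 0.0523/0.0330 = 1.5848.
h_ss = 1.5848² = 2.5117 m. (Since h₀ = 6.03 m > h_ss, the level will fall toward this value.)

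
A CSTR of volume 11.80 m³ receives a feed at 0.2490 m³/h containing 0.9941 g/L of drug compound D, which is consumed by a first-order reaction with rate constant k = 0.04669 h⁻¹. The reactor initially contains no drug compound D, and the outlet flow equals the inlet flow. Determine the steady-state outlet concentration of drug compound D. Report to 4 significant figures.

0.3094 g/L

V dC/dt = Q(C_in − C) − k V C.
Steady state (dC/dt = 0): C_ss = Q C_in/(Q + kV) = C_in/(1 + kV/Q).
C_ss = 0.2490·0.9941/(0.2490 + 0.04669·11.80) = 0.247531/0.799942 = 0.309436 g/L.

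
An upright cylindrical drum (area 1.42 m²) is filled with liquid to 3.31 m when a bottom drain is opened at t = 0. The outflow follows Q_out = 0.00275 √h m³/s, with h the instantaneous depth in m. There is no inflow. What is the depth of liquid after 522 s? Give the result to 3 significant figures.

A dh/dt = −Q_out = −0.00275 √h.
∫ h^(−1/2) dh = −(0.00275/A) ∫ dt, giving 2√h = 2√h₀ − (0.00275/A) t.
√h = √3.31 − 0.00275·522/(2·1.42) = 1.8193 − 0.50546 = 1.3139.
h = 1.3139² = 1.7263 m.

1.73 m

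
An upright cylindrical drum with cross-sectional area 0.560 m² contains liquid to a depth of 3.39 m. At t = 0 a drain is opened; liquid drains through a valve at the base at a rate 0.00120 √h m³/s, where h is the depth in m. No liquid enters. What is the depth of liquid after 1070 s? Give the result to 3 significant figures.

With no inflow, A dh/dt = −0.00120 √h.
Separate and integrate: 2(√h − √h₀) = −(0.00120/A) t.
√h = √3.39 − 0.00120·1070/(2·0.560) = 1.8412 − 1.1464 = 0.69477.
h = 0.69477² = 0.48270 m.

0.483 m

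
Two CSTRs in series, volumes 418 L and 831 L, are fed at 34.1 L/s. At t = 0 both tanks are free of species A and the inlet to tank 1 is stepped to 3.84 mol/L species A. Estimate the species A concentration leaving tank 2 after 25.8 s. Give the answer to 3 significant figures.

1.63 mol/L

Time constants: τᵢ = Vᵢ/Q for each well-mixed tank.
τ₁ = 418/34.1 = 12.258 s; τ₂ = 831/34.1 = 24.370 s.
Tank 1: C₁ = C_in(1 − e^(−t/τ₁)). Tank 2 (τ₁ ≠ τ₂): C₂ = C_in[1 − (τ₁ e^(−t/τ₁) − τ₂ e^(−t/τ₂))/(τ₁ − τ₂)].
At t = 25.8: e^(−t/τ₁) = 0.12188, e^(−t/τ₂) = 0.34691.
C₂ = 3.84·[1 − (12.258·0.12188 − 24.370·0.34691)/(-12.111)] = 3.84·0.42534 = 1.6333 mol/L.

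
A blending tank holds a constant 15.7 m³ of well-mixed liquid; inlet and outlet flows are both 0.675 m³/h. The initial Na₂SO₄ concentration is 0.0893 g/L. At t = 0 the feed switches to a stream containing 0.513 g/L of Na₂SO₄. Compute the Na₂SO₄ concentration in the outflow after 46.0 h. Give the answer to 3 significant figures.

0.454 g/L

Transient balance on the dissolved component: V dC/dt = Q(C_in − C).
So dC/dt = (C_in − C)/τ with τ = V/Q = 15.7/0.675 = 23.259 h.
C approaches C_in exponentially: C(t) = C_in + (C₀ − C_in) e^(−t/τ).
C(46.0) = 0.513 + (0.0893 − 0.513)·e^(−46.0/23.259) = 0.513 + (-0.42370)·0.13839 = 0.45437 g/L.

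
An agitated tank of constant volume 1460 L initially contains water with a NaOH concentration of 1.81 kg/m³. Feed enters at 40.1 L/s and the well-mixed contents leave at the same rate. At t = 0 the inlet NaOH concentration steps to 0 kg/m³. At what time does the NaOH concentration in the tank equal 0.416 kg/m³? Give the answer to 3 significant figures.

53.5 s

Species balance: V dC/dt = Q(C_in − C) ⇒ τ = V/Q = 36.409 s.
C(t) = C_in + (C₀ − C_in) e^(−t/τ). Set C = 0.416 and solve for t:
e^(−t/τ) = (C − C_in)/(C₀ − C_in) = (0.416 − 0)/(1.81 − 0) = 0.22983
t = −τ ln(…) = 36.409 × 1.4704 = 53.536 s.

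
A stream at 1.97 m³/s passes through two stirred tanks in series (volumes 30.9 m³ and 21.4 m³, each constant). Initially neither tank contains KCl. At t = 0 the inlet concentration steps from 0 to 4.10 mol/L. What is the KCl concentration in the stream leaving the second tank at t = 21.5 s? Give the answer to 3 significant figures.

Each tank obeys Vᵢ dCᵢ/dt = Q(Cᵢ₋₁ − Cᵢ), so τᵢ = Vᵢ/Q.
τ₁ = 30.9/1.97 = 15.685 s; τ₂ = 21.4/1.97 = 10.863 s.
Solving the cascade with C₁(0)=C₂(0)=0 gives C₂(t) = C_in[1 − (τ₁ e^(−t/τ₁) − τ₂ e^(−t/τ₂))/(τ₁ − τ₂)].
At t = 21.5: e^(−t/τ₁) = 0.25393, e^(−t/τ₂) = 0.13818.
C₂ = 4.10·[1 − (15.685·0.25393 − 10.863·0.13818)/(4.8223)] = 4.10·0.48534 = 1.9899 mol/L.

1.99 mol/L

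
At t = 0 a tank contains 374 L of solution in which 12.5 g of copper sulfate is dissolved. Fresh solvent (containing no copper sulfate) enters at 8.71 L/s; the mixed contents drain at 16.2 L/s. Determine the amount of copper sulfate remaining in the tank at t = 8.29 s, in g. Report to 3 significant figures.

8.44 g

Total volume: dV/dt = Q_in − Q_out = -7.4900 L/s, so V(t) = 374 − 7.4900 t and V(8.29) = 311.91 L.
Species balance (pure solvent in): dm/dt = −Q_out · m/V(t).
Separate: dm/m = −Q_out dt/V(t) ⇒ ln(m/m₀) = −(Q_out/(Q_in−Q_out)) ln(V/V₀).
m = m₀ (V₀/V)^(Q_out/(Q_in−Q_out)) = 12.5 × (374/311.91)^(-2.1629) = 8.4407 g.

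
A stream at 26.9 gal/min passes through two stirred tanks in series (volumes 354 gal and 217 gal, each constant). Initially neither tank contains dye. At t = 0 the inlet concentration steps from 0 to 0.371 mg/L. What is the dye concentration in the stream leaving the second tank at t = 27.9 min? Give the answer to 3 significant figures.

0.274 mg/L

Each tank obeys Vᵢ dCᵢ/dt = Q(Cᵢ₋₁ − Cᵢ), so τᵢ = Vᵢ/Q.
τ₁ = 354/26.9 = 13.160 min; τ₂ = 217/26.9 = 8.0669 min.
Solving the cascade with C₁(0)=C₂(0)=0 gives C₂(t) = C_in[1 − (τ₁ e^(−t/τ₁) − τ₂ e^(−t/τ₂))/(τ₁ − τ₂)].
At t = 27.9: e^(−t/τ₁) = 0.12002, e^(−t/τ₂) = 0.031475.
C₂ = 0.371·[1 − (13.160·0.12002 − 8.0669·0.031475)/(5.0929)] = 0.371·0.73973 = 0.27444 mg/L.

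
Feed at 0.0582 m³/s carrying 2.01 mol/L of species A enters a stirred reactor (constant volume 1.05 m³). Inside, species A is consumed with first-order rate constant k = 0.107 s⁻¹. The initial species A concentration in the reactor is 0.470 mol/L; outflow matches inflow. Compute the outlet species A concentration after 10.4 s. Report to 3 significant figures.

0.646 mol/L

Species balance: V dC/dt = Q C_in − Q C − k V C.
dC/dt = (Q/V) C_in − (Q/V + k) C; effective rate a = Q/V + k = 0.055429 + 0.107 = 0.16243 s⁻¹.
C_ss = Q C_in/(Q + kV) = 0.68591 mol/L; C(t) = C_ss + (C₀ − C_ss) e^(−a t).
C(10.4) = 0.68591 + (-0.21591)·e^(−0.16243·10.4) = 0.68591 + (-0.21591)·0.18466 = 0.64604 mol/L.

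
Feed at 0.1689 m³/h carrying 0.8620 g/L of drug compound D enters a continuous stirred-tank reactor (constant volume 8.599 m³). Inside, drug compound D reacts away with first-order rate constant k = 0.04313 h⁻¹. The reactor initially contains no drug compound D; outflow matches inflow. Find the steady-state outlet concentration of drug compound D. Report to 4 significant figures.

Accumulation = in − out − consumed: V dC/dt = Q C_in − Q C − k V C.
Steady state (dC/dt = 0): C_ss = Q C_in/(Q + kV) = C_in/(1 + kV/Q).
C_ss = 0.1689·0.8620/(0.1689 + 0.04313·8.599) = 0.145592/0.539775 = 0.269727 g/L.

0.2697 g/L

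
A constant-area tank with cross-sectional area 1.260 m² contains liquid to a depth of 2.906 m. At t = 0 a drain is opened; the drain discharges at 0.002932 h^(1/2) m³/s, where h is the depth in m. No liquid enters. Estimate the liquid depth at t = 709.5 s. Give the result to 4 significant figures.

0.7730 m

Unsteady balance on liquid volume: A dh/dt = −0.002932 √h.
This is separable: 2 d(√h)/dt = −0.002932/A, so √h = √h₀ − (0.002932/(2A)) t.
√h = √2.906 − 0.002932·709.5/(2·1.260) = 1.70470 − 0.825498 = 0.879202.
h = 0.879202² = 0.772996 m.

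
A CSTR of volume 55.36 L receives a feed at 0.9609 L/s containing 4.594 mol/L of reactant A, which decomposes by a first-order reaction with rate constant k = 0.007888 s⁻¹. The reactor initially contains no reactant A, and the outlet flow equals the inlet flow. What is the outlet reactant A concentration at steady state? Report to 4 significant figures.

3.159 mol/L

V dC/dt = Q(C_in − C) − k V C.
At steady state: 0 = Q C_in − (Q + kV) C_ss, so C_ss = Q C_in/(Q + kV).
C_ss = 0.9609·4.594/(0.9609 + 0.007888·55.36) = 4.41437/1.39758 = 3.15859 mol/L.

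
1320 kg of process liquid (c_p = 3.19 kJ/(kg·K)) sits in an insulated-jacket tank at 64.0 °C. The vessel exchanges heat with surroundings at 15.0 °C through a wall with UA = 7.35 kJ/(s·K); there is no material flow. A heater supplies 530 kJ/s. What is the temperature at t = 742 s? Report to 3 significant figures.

80.8 °C

M c_p dT/dt = −UA(T − T_amb) + Q̇.
dT/dt = (T_ss − T)/τ with T_ss = T_amb + Q̇/UA = 15.0 + 530/7.35 = 87.109 °C, τ = M c_p/UA = 1320·3.19/7.35 = 572.90 s.
T approaches T_ss exponentially: T(t) = T_ss + (T₀ − T_ss) e^(−t/τ).
T(742) = 87.109 + (-23.109)·0.27385 = 80.780 °C.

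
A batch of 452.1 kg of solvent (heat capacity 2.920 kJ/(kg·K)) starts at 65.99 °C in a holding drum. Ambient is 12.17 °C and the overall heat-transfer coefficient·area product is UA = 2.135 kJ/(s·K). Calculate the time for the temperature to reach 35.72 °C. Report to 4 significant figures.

511.1 s

Lumped-capacitance energy balance: M c_p dT/dt = UA(T_amb − T).
τ = M c_p/UA = 618.329 s; T_ss = T_amb = 12.1700 °C.
T(t) = T_ss + (T₀ − T_ss)e^(−t/τ); set T = 35.72:
t = −τ ln[(T − T_ss)/(T₀ − T_ss)] = −618.329 · ln(0.437570) = 511.061 s.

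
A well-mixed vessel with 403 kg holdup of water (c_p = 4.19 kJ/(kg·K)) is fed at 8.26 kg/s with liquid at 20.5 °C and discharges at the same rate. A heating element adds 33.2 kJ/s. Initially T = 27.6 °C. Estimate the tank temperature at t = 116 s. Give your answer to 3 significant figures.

22.0 °C

M c_p dT/dt = ṁ c_p (T_in − T) + Q̇.
τ = M/ṁ = 48.789 s; T_ss = T_in + Q̇/(ṁ c_p) = 20.5 + 33.2/(8.26·4.19) = 21.459 °C.
This is linear first-order; T(t) = T_ss + (T₀ − T_ss) e^(−t/τ).
T(116) = 21.459 + (6.1407)·e^(−116/48.789) = 21.459 + (6.1407)·0.092776 = 22.029 °C.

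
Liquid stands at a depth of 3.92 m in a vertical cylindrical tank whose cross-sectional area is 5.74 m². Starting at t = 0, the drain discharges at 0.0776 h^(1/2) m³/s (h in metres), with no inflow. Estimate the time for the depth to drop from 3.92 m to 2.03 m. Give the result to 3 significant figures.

A dh/dt = −Q_out = −0.0776 √h.
This is separable: 2 d(√h)/dt = −0.0776/A, so √h = √h₀ − (0.0776/(2A)) t.
t = 2A(√h₀ − √h)/0.0776 = 2·5.74·(√3.92 − √2.03)/0.0776
  = 11.480 × (1.9799 − 1.4248) / 0.0776 = 82.123 s.

82.1 s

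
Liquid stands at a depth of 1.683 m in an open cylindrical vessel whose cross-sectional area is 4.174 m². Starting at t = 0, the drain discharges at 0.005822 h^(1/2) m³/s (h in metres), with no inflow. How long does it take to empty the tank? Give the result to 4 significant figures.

1860 s

A dh/dt = −Q_out = −0.005822 √h.
∫ h^(−1/2) dh = −(0.005822/A) ∫ dt, giving 2√h = 2√h₀ − (0.005822/A) t.
Tank is empty when √h = 0: t_empty = 2A√h₀/0.005822.
t_empty = 2·4.174·√1.683/0.005822 = 8.34800·1.29730/0.005822 = 1860.17 s.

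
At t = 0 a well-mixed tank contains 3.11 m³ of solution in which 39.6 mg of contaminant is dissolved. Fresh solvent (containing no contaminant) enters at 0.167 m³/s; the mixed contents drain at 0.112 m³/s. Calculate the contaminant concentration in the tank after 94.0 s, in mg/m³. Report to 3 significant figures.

Total volume: dV/dt = Q_in − Q_out = 0.055000 m³/s, so V(t) = 3.11 + 0.055000 t and V(94.0) = 8.2800 m³.
Species balance (pure solvent in): dm/dt = −Q_out · m/V(t).
Separate: dm/m = −Q_out dt/V(t) ⇒ ln(m/m₀) = −(Q_out/(Q_in−Q_out)) ln(V/V₀).
m = m₀ (V₀/V)^(Q_out/(Q_in−Q_out)) = 39.6 × (3.11/8.2800)^(2.0364) = 5.3913 mg.
C = m/V = 5.3913/8.2800 = 0.65112 mg/m³.

0.651 mg/m³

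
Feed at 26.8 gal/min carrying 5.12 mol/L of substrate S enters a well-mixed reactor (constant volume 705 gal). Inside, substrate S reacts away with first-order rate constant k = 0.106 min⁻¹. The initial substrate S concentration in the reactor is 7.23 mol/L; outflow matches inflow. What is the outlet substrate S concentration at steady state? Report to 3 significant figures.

Accumulation = in − out − consumed: V dC/dt = Q C_in − Q C − k V C.
Steady state (dC/dt = 0): C_ss = Q C_in/(Q + kV) = C_in/(1 + kV/Q).
C_ss = 26.8·5.12/(26.8 + 0.106·705) = 137.22/101.53 = 1.3515 mol/L.

1.35 mol/L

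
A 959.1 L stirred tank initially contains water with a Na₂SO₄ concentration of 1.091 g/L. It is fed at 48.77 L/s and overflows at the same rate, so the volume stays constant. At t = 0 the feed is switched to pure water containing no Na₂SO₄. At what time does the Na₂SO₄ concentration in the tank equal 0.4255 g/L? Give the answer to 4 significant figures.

18.52 s

Mass balance on the solute (V constant): V dC/dt = Q(C_in − C), so τ = V/Q = 19.6658 s.
C(t) = C_in + (C₀ − C_in) e^(−t/τ). Set C = 0.4255 and solve for t:
e^(−t/τ) = (C − C_in)/(C₀ − C_in) = (0.4255 − 0)/(1.091 − 0) = 0.390009
t = −τ ln(…) = 19.6658 × 0.941585 = 18.5170 s.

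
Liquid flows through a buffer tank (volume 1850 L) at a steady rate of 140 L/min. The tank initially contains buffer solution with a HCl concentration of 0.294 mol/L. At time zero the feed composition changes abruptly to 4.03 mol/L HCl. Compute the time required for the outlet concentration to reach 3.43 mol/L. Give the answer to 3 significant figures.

Species balance on the tank: V dC/dt = Q(C_in − C), so τ = V/Q = 13.214 min.
C(t) = C_in + (C₀ − C_in) e^(−t/τ). Set C = 3.43 and solve for t:
e^(−t/τ) = (C − C_in)/(C₀ − C_in) = (3.43 − 4.03)/(0.294 − 4.03) = 0.16060
t = −τ ln(…) = 13.214 × 1.8288 = 24.167 min.

24.2 min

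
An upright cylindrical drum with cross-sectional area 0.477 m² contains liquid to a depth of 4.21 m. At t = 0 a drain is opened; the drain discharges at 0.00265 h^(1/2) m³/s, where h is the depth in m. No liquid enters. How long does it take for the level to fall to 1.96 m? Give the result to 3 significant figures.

With no inflow, A dh/dt = −0.00265 √h.
Separate and integrate: 2(√h − √h₀) = −(0.00265/A) t.
t = 2A(√h₀ − √h)/0.00265 = 2·0.477·(√4.21 − √1.96)/0.00265
  = 0.95400 × (2.0518 − 1.4000) / 0.00265 = 234.66 s.

235 s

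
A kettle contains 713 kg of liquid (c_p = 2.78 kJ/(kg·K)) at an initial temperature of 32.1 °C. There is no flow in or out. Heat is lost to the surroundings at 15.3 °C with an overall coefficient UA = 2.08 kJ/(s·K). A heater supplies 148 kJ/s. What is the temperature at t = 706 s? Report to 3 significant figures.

60.5 °C

M c_p dT/dt = −UA(T − T_amb) + Q̇.
dT/dt = (T_ss − T)/τ with T_ss = T_amb + Q̇/UA = 15.3 + 148/2.08 = 86.454 °C, τ = M c_p/UA = 713·2.78/2.08 = 952.95 s.
This is linear first-order; T(t) = T_ss + (T₀ − T_ss) e^(−t/τ).
T(706) = 86.454 + (-54.354)·0.47671 = 60.543 °C.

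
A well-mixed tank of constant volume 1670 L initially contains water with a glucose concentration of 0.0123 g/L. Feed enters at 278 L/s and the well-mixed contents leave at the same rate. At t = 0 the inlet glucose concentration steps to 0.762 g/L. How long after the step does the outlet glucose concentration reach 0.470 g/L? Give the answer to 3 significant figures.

5.66 s

Mass balance on the solute (V constant): V dC/dt = Q(C_in − C), so τ = V/Q = 6.0072 s.
C(t) = C_in + (C₀ − C_in) e^(−t/τ). Set C = 0.470 and solve for t:
e^(−t/τ) = (C − C_in)/(C₀ − C_in) = (0.470 − 0.762)/(0.0123 − 0.762) = 0.38949
t = −τ ln(…) = 6.0072 × 0.94292 = 5.6643 s.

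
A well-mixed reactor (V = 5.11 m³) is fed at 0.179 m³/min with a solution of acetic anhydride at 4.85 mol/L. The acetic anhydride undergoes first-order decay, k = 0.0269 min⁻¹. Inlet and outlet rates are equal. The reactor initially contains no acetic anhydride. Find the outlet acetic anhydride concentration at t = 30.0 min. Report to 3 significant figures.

2.32 mol/L

Species balance: V dC/dt = Q C_in − Q C − k V C.
This is linear with rate a = Q/V + k = 0.061929 min⁻¹.
C_ss = Q C_in/(Q + kV) = 2.7433 mol/L; C(t) = C_ss + (C₀ − C_ss) e^(−a t).
C(30.0) = 2.7433 + (-2.7433)·e^(−0.061929·30.0) = 2.7433 + (-2.7433)·0.15600 = 2.3154 mol/L.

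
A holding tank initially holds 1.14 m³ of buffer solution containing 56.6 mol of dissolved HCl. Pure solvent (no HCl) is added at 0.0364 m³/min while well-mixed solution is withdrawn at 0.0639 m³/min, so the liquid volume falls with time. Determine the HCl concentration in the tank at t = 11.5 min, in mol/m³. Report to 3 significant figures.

32.3 mol/m³

Total volume: dV/dt = Q_in − Q_out = -0.027500 m³/min, so V(t) = 1.14 − 0.027500 t and V(11.5) = 0.82375 m³.
Solute balance: dm/dt = 0 − Q_out C = −Q_out m/V(t).
Separate: dm/m = −Q_out dt/V(t) ⇒ ln(m/m₀) = −(Q_out/(Q_in−Q_out)) ln(V/V₀).
m = m₀ (V₀/V)^(Q_out/(Q_in−Q_out)) = 56.6 × (1.14/0.82375)^(-2.3236) = 26.603 mol.
C = m/V = 26.603/0.82375 = 32.295 mol/m³.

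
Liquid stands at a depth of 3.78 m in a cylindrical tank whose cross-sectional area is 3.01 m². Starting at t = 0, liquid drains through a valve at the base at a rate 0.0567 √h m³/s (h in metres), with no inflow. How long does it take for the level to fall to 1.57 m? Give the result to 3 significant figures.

73.4 s

With no inflow, A dh/dt = −0.0567 √h.
Separate and integrate: 2(√h − √h₀) = −(0.0567/A) t.
t = 2A(√h₀ − √h)/0.0567 = 2·3.01·(√3.78 − √1.57)/0.0567
  = 6.0200 × (1.9442 − 1.2530) / 0.0567 = 73.389 s.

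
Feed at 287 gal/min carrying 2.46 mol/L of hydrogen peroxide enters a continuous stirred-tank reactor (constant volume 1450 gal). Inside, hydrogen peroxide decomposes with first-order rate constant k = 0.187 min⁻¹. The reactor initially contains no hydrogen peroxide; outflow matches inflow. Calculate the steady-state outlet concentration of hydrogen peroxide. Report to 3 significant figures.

Accumulation = in − out − consumed: V dC/dt = Q C_in − Q C − k V C.
At steady state: 0 = Q C_in − (Q + kV) C_ss, so C_ss = Q C_in/(Q + kV).
C_ss = 287·2.46/(287 + 0.187·1450) = 706.02/558.15 = 1.2649 mol/L.

1.26 mol/L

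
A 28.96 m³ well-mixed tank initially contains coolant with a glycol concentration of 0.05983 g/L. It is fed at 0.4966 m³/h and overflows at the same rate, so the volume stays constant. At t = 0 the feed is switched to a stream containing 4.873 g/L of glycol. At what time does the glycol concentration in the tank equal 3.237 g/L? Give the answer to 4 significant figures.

Unsteady species balance (constant V, well mixed): V dC/dt = Q(C_in − C), so τ = V/Q = 58.3166 h.
C(t) = C_in + (C₀ − C_in) e^(−t/τ). Set C = 3.237 and solve for t:
e^(−t/τ) = (C − C_in)/(C₀ − C_in) = (3.237 − 4.873)/(0.05983 − 4.873) = 0.339901
t = −τ ln(…) = 58.3166 × 1.07910 = 62.9295 h.

62.93 h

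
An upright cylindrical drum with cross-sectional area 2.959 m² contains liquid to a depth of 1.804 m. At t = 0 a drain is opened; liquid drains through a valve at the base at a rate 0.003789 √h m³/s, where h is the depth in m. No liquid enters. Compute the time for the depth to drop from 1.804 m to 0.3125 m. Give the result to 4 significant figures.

A dh/dt = −Q_out = −0.003789 √h.
Separate and integrate: 2(√h − √h₀) = −(0.003789/A) t.
t = 2A(√h₀ − √h)/0.003789 = 2·2.959·(√1.804 − √0.3125)/0.003789
  = 5.91800 × (1.34313 − 0.559017) / 0.003789 = 1224.70 s.

1225 s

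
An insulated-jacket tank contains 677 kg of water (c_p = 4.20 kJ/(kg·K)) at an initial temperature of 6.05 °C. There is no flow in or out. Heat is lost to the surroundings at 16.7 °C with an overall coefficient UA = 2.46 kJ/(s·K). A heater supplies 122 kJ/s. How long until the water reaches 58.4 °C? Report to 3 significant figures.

2350 s

First-law balance (no shaft work): M c_p dT/dt = −UA(T − T_amb) + Q̇.
τ = M c_p/UA = 1155.9 s; T_ss = T_amb + Q̇/UA = 16.7 + 122/2.46 = 66.293 °C.
T(t) = T_ss + (T₀ − T_ss)e^(−t/τ); set T = 58.4:
t = −τ ln[(T − T_ss)/(T₀ − T_ss)] = −1155.9 · ln(0.13103) = 2349.1 s.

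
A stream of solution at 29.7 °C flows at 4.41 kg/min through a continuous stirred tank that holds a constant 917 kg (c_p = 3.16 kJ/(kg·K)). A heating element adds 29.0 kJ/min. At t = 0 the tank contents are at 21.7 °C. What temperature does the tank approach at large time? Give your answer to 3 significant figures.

Heat balance on the well-mixed liquid: M c_p dT/dt = ṁ c_p (T_in − T) + 29.0.
At steady state dT/dt = 0 ⇒ T_ss = T_in + Q̇/(ṁ c_p) = 29.7 + 29.0/(4.41·3.16) = 31.781 °C.

31.8 °C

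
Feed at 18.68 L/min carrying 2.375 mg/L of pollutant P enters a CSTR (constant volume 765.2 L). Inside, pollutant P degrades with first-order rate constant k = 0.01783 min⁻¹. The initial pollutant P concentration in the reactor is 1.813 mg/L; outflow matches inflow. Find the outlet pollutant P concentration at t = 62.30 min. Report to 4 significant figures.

V dC/dt = Q(C_in − C) − k V C.
This is linear with rate a = Q/V + k = 0.0422419 min⁻¹.
C_ss = Q C_in/(Q + kV) = 1.37253 mg/L; C(t) = C_ss + (C₀ − C_ss) e^(−a t).
C(62.30) = 1.37253 + (0.440470)·e^(−0.0422419·62.30) = 1.37253 + (0.440470)·0.0719581 = 1.40423 mg/L.

1.404 mg/L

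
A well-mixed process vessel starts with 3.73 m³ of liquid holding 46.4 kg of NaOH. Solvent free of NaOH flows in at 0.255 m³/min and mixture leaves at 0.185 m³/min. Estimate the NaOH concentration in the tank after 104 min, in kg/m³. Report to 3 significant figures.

0.241 kg/m³

Let m(t) be the amount of NaOH. Volume: V(t) = V₀ + (Q_in − Q_out) t = 3.73 + 0.070000 t; V(104) = 11.010 m³.
No NaOH enters, so dm/dt = −Q_out · (m/V).
dm/m = −Q_out dt/(V₀ + 0.070000 t); integrating gives ln(m/m₀) = −(Q_out/(Q_in−Q_out)) ln(V/V₀).
m = m₀ (V₀/V)^(Q_out/(Q_in−Q_out)) = 46.4 × (3.73/11.010)^(2.6429) = 2.6556 kg.
C = m/V = 2.6556/11.010 = 0.24120 kg/m³.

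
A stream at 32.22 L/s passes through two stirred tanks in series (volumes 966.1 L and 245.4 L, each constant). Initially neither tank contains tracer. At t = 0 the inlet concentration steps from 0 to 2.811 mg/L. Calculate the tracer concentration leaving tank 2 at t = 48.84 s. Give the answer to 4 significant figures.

2.073 mg/L

Each tank obeys Vᵢ dCᵢ/dt = Q(Cᵢ₋₁ − Cᵢ), so τᵢ = Vᵢ/Q.
τ₁ = 966.1/32.22 = 29.9845 s; τ₂ = 245.4/32.22 = 7.61639 s.
Solving the cascade with C₁(0)=C₂(0)=0 gives C₂(t) = C_in[1 − (τ₁ e^(−t/τ₁) − τ₂ e^(−t/τ₂))/(τ₁ − τ₂)].
At t = 48.84: e^(−t/τ₁) = 0.196156, e^(−t/τ₂) = 0.00164094.
C₂ = 2.811·[1 − (29.9845·0.196156 − 7.61639·0.00164094)/(22.3681)] = 2.811·0.737611 = 2.07342 mg/L.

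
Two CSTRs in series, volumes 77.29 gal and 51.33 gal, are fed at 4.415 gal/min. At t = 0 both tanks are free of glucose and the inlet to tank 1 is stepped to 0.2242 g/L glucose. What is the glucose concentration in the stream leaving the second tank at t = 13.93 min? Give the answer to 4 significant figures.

0.05675 g/L

Species balance on tank i: dCᵢ/dt = (Cᵢ₋₁ − Cᵢ)/τᵢ with τᵢ = Vᵢ/Q.
τ₁ = 77.29/4.415 = 17.5062 min; τ₂ = 51.33/4.415 = 11.6263 min.
Solving the cascade with C₁(0)=C₂(0)=0 gives C₂(t) = C_in[1 − (τ₁ e^(−t/τ₁) − τ₂ e^(−t/τ₂))/(τ₁ − τ₂)].
At t = 13.93: e^(−t/τ₁) = 0.451258, e^(−t/τ₂) = 0.301752.
C₂ = 0.2242·[1 − (17.5062·0.451258 − 11.6263·0.301752)/(5.87995)] = 0.2242·0.253130 = 0.0567517 g/L.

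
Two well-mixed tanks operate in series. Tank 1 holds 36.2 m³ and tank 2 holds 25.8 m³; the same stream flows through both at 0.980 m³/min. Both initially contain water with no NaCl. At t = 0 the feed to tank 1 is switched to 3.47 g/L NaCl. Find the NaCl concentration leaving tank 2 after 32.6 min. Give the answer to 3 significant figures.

0.968 g/L

Each tank obeys Vᵢ dCᵢ/dt = Q(Cᵢ₋₁ − Cᵢ), so τᵢ = Vᵢ/Q.
τ₁ = 36.2/0.980 = 36.939 min; τ₂ = 25.8/0.980 = 26.327 min.
Tank 1: C₁ = C_in(1 − e^(−t/τ₁)). Tank 2 (τ₁ ≠ τ₂): C₂ = C_in[1 − (τ₁ e^(−t/τ₁) − τ₂ e^(−t/τ₂))/(τ₁ − τ₂)].
At t = 32.6: e^(−t/τ₁) = 0.41373, e^(−t/τ₂) = 0.28988.
C₂ = 3.47·[1 − (36.939·0.41373 − 26.327·0.28988)/(10.612)] = 3.47·0.27902 = 0.96821 g/L.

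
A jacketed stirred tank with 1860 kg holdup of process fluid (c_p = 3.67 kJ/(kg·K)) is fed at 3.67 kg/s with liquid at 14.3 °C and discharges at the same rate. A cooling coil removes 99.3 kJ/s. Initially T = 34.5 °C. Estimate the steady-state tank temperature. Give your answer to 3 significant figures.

6.93 °C

M c_p dT/dt = ṁ c_p (T_in − T) − Q̇.
At steady state dT/dt = 0 ⇒ T_ss = T_in − Q̇/(ṁ c_p) = 14.3 − 99.3/(3.67·3.67) = 6.9275 °C.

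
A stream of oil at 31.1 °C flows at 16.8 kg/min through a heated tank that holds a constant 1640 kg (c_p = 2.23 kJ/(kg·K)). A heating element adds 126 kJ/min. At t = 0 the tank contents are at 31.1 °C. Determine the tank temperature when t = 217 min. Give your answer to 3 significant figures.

M c_p dT/dt = ṁ c_p (T_in − T) + Q̇.
Rearrange: dT/dt = (T_ss − T)/τ with τ = M/ṁ = 97.619 min and T_ss = T_in + Q̇/(ṁ c_p) = 34.463 °C.
T approaches T_ss exponentially: T(t) = T_ss + (T₀ − T_ss) e^(−t/τ).
T(217) = 34.463 + (-3.3632)·e^(−217/97.619) = 34.463 + (-3.3632)·0.10829 = 34.099 °C.

34.1 °C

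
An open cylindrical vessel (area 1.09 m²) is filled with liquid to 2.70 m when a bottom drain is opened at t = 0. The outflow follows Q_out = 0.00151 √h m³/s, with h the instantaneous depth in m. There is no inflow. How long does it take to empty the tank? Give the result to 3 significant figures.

2370 s

With no inflow, A dh/dt = −0.00151 √h.
This is separable: 2 d(√h)/dt = −0.00151/A, so √h = √h₀ − (0.00151/(2A)) t.
Tank is empty when √h = 0: t_empty = 2A√h₀/0.00151.
t_empty = 2·1.09·√2.70/0.00151 = 2.1800·1.6432/0.00151 = 2372.3 s.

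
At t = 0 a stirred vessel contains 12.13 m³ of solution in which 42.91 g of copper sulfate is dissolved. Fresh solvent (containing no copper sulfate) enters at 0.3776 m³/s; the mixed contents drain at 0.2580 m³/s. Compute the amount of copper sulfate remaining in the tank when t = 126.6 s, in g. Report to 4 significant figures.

Let m(t) be the amount of copper sulfate. Volume: V(t) = V₀ + (Q_in − Q_out) t = 12.13 + 0.119600 t; V(126.6) = 27.2714 m³.
Solute balance: dm/dt = 0 − Q_out C = −Q_out m/V(t).
Separate: dm/m = −Q_out dt/V(t) ⇒ ln(m/m₀) = −(Q_out/(Q_in−Q_out)) ln(V/V₀).
m = m₀ (V₀/V)^(Q_out/(Q_in−Q_out)) = 42.91 × (12.13/27.2714)^(2.15719) = 7.47411 g.

7.474 g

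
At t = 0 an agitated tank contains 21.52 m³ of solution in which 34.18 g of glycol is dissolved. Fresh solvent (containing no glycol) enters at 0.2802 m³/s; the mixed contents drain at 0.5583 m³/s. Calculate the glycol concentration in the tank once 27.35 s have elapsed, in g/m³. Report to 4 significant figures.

1.024 g/m³

Let m(t) be the amount of glycol. Volume: V(t) = V₀ + (Q_in − Q_out) t = 21.52 − 0.278100 t; V(27.35) = 13.9140 m³.
Solute balance: dm/dt = 0 − Q_out C = −Q_out m/V(t).
dm/m = −Q_out dt/(V₀ − 0.278100 t); integrating gives ln(m/m₀) = −(Q_out/(Q_in−Q_out)) ln(V/V₀).
m = m₀ (V₀/V)^(Q_out/(Q_in−Q_out)) = 34.18 × (21.52/13.9140)^(-2.00755) = 14.2416 g.
C = m/V = 14.2416/13.9140 = 1.02355 g/m³.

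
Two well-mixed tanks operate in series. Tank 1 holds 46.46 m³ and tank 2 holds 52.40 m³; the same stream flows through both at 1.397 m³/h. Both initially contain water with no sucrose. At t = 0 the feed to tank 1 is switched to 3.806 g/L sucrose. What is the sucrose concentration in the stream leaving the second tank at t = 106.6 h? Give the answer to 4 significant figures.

Each tank obeys Vᵢ dCᵢ/dt = Q(Cᵢ₋₁ − Cᵢ), so τᵢ = Vᵢ/Q.
τ₁ = 46.46/1.397 = 33.2570 h; τ₂ = 52.40/1.397 = 37.5089 h.
Tank 1: C₁ = C_in(1 − e^(−t/τ₁)). Tank 2 (τ₁ ≠ τ₂): C₂ = C_in[1 − (τ₁ e^(−t/τ₁) − τ₂ e^(−t/τ₂))/(τ₁ − τ₂)].
At t = 106.6: e^(−t/τ₁) = 0.0405450, e^(−t/τ₂) = 0.0583096.
C₂ = 3.806·[1 − (33.2570·0.0405450 − 37.5089·0.0583096)/(-4.25197)] = 3.806·0.802744 = 3.05524 g/L.

3.055 g/L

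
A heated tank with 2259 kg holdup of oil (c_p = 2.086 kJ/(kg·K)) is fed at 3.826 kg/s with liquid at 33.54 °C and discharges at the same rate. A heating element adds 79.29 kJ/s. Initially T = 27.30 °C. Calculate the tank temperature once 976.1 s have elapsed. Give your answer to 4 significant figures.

M c_p dT/dt = ṁ c_p (T_in − T) + Q̇.
Rearrange: dT/dt = (T_ss − T)/τ with τ = M/ṁ = 590.434 s and T_ss = T_in + Q̇/(ṁ c_p) = 43.4748 °C.
T approaches T_ss exponentially: T(t) = T_ss + (T₀ − T_ss) e^(−t/τ).
T(976.1) = 43.4748 + (-16.1748)·e^(−976.1/590.434) = 43.4748 + (-16.1748)·0.191438 = 40.3783 °C.

40.38 °C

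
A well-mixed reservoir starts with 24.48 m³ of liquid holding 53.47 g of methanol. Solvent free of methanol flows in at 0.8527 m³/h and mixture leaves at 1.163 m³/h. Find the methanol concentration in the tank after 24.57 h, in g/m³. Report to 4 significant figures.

0.7834 g/m³

Let m(t) be the amount of methanol. Volume: V(t) = V₀ + (Q_in − Q_out) t = 24.48 − 0.310300 t; V(24.57) = 16.8559 m³.
Species balance (pure solvent in): dm/dt = −Q_out · m/V(t).
dm/m = −Q_out dt/(V₀ − 0.310300 t); integrating gives ln(m/m₀) = −(Q_out/(Q_in−Q_out)) ln(V/V₀).
m = m₀ (V₀/V)^(Q_out/(Q_in−Q_out)) = 53.47 × (24.48/16.8559)^(-3.74799) = 13.2043 g.
C = m/V = 13.2043/16.8559 = 0.783364 g/m³.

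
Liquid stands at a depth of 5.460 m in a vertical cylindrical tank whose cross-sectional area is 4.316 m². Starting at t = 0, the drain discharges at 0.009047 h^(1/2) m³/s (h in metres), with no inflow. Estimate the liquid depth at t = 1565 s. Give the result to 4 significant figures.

0.4850 m

Unsteady balance on liquid volume: A dh/dt = −0.009047 √h.
This is separable: 2 d(√h)/dt = −0.009047/A, so √h = √h₀ − (0.009047/(2A)) t.
√h = √5.460 − 0.009047·1565/(2·4.316) = 2.33666 − 1.64024 = 0.696424.
h = 0.696424² = 0.485006 m.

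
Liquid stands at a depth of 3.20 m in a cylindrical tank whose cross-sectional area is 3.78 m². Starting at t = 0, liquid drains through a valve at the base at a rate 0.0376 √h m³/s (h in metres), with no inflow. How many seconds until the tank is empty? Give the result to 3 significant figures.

Mass balance (ρ constant): A dh/dt = −0.0376 √h.
Separate and integrate: 2(√h − √h₀) = −(0.0376/A) t.
Set h = 0: 2√h₀ = (0.0376/A) t_empty ⇒ t_empty = 2A√h₀/0.0376.
t_empty = 2·3.78·√3.20/0.0376 = 7.5600·1.7889/0.0376 = 359.67 s.

360 s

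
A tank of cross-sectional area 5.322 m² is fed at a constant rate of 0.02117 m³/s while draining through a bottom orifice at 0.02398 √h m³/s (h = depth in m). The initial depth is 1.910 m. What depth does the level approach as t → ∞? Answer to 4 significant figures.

0.7794 m

Mass balance (ρ constant): A dh/dt = Q_in − 0.02398 √h. At steady state dh/dt = 0:
Q_in = 0.02398 √h_ss ⇒ √h_ss = 0.02117/0.02398 = 0.882819.
h_ss = 0.882819² = 0.779369 m. (Since h₀ = 1.910 m > h_ss, the level will fall toward this value.)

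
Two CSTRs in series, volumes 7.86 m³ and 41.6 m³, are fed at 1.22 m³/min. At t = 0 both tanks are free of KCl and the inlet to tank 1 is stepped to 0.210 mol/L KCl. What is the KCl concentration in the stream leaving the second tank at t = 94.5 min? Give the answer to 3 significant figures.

Species balance on tank i: dCᵢ/dt = (Cᵢ₋₁ − Cᵢ)/τᵢ with τᵢ = Vᵢ/Q.
τ₁ = 7.86/1.22 = 6.4426 min; τ₂ = 41.6/1.22 = 34.098 min.
Tank 1: C₁ = C_in(1 − e^(−t/τ₁)). Tank 2 (τ₁ ≠ τ₂): C₂ = C_in[1 − (τ₁ e^(−t/τ₁) − τ₂ e^(−t/τ₂))/(τ₁ − τ₂)].
At t = 94.5: e^(−t/τ₁) = 4.2638e-07, e^(−t/τ₂) = 0.062575.
C₂ = 0.210·[1 − (6.4426·4.2638e-07 − 34.098·0.062575)/(-27.656)] = 0.210·0.92285 = 0.19380 mol/L.

0.194 mol/L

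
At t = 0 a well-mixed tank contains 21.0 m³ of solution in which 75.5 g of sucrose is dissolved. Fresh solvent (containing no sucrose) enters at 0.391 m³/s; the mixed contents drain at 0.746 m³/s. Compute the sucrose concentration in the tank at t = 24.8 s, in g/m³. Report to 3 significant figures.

1.98 g/m³

Total volume: dV/dt = Q_in − Q_out = -0.35500 m³/s, so V(t) = 21.0 − 0.35500 t and V(24.8) = 12.196 m³.
No sucrose enters, so dm/dt = −Q_out · (m/V).
dm/m = −Q_out dt/(V₀ − 0.35500 t); integrating gives ln(m/m₀) = −(Q_out/(Q_in−Q_out)) ln(V/V₀).
m = m₀ (V₀/V)^(Q_out/(Q_in−Q_out)) = 75.5 × (21.0/12.196)^(-2.1014) = 24.100 g.
C = m/V = 24.100/12.196 = 1.9760 g/m³.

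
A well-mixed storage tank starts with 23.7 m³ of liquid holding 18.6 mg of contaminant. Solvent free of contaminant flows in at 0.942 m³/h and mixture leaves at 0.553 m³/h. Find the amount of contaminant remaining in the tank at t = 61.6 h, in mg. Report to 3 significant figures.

Let m(t) be the amount of contaminant. Volume: V(t) = V₀ + (Q_in − Q_out) t = 23.7 + 0.38900 t; V(61.6) = 47.662 m³.
No contaminant enters, so dm/dt = −Q_out · (m/V).
Separate: dm/m = −Q_out dt/V(t) ⇒ ln(m/m₀) = −(Q_out/(Q_in−Q_out)) ln(V/V₀).
m = m₀ (V₀/V)^(Q_out/(Q_in−Q_out)) = 18.6 × (23.7/47.662)^(1.4216) = 6.8891 mg.

6.89 mg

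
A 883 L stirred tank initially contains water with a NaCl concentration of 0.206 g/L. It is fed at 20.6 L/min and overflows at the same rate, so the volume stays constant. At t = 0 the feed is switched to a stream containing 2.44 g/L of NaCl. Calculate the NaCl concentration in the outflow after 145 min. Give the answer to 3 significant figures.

Species balance on the tank: V dC/dt = Q(C_in − C).
So dC/dt = (C_in − C)/τ with τ = V/Q = 883/20.6 = 42.864 min.
C approaches C_in exponentially: C(t) = C_in + (C₀ − C_in) e^(−t/τ).
C(145) = 2.44 + (0.206 − 2.44)·e^(−145/42.864) = 2.44 + (-2.2340)·0.033953 = 2.3641 g/L.

2.36 g/L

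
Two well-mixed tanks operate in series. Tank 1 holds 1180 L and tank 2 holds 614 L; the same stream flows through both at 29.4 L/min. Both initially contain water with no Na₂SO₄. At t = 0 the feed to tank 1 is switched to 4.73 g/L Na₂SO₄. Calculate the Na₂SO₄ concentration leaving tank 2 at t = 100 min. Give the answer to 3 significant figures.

Species balance on tank i: dCᵢ/dt = (Cᵢ₋₁ − Cᵢ)/τᵢ with τᵢ = Vᵢ/Q.
τ₁ = 1180/29.4 = 40.136 min; τ₂ = 614/29.4 = 20.884 min.
Tank 1: C₁ = C_in(1 − e^(−t/τ₁)). Tank 2 (τ₁ ≠ τ₂): C₂ = C_in[1 − (τ₁ e^(−t/τ₁) − τ₂ e^(−t/τ₂))/(τ₁ − τ₂)].
At t = 100: e^(−t/τ₁) = 0.082784, e^(−t/τ₂) = 0.0083268.
C₂ = 4.73·[1 − (40.136·0.082784 − 20.884·0.0083268)/(19.252)] = 4.73·0.83645 = 3.9564 g/L.

3.96 g/L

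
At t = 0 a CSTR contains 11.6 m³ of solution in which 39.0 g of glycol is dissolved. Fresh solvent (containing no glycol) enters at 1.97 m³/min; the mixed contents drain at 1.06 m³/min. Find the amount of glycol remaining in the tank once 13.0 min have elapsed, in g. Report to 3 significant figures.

Total volume: dV/dt = Q_in − Q_out = 0.91000 m³/min, so V(t) = 11.6 + 0.91000 t and V(13.0) = 23.430 m³.
No glycol enters, so dm/dt = −Q_out · (m/V).
dm/m = −Q_out dt/(V₀ + 0.91000 t); integrating gives ln(m/m₀) = −(Q_out/(Q_in−Q_out)) ln(V/V₀).
m = m₀ (V₀/V)^(Q_out/(Q_in−Q_out)) = 39.0 × (11.6/23.430)^(1.1648) = 17.196 g.

17.2 g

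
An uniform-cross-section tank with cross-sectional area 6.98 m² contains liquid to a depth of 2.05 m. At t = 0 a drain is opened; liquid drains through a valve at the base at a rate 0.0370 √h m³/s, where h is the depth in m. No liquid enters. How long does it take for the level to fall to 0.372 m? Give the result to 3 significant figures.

310 s

With no inflow, A dh/dt = −0.0370 √h.
∫ h^(−1/2) dh = −(0.0370/A) ∫ dt, giving 2√h = 2√h₀ − (0.0370/A) t.
t = 2A(√h₀ − √h)/0.0370 = 2·6.98·(√2.05 − √0.372)/0.0370
  = 13.960 × (1.4318 − 0.60992) / 0.0370 = 310.09 s.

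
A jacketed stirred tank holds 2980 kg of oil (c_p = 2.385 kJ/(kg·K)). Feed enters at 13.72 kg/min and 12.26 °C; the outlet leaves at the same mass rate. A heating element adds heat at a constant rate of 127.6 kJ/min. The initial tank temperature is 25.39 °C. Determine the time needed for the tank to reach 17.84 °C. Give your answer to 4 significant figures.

Heat balance on the well-mixed liquid: M c_p dT/dt = ṁ c_p (T_in − T) + 127.6.
τ = M/ṁ = 217.201 min; T_ss = T_in + Q̇/(ṁ c_p) = 16.1595 °C.
T(t) = T_ss + (T₀ − T_ss) e^(−t/τ). Set T = 17.84:
e^(−t/τ) = (17.84 − 16.1595)/(25.39 − 16.1595) = 0.182060
t = −217.201 · ln(0.182060) = 369.985 min.

370.0 min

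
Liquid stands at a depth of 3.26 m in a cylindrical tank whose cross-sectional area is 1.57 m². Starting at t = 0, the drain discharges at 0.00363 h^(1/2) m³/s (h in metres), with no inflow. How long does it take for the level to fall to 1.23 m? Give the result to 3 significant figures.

602 s

A dh/dt = −Q_out = −0.00363 √h.
This is separable: 2 d(√h)/dt = −0.00363/A, so √h = √h₀ − (0.00363/(2A)) t.
t = 2A(√h₀ − √h)/0.00363 = 2·1.57·(√3.26 − √1.23)/0.00363
  = 3.1400 × (1.8055 − 1.1091) / 0.00363 = 602.48 s.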